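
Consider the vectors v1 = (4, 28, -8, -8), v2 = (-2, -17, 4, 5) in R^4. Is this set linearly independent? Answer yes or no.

Form the matrix with these vectors as rows and row reduce.
R2 ← R2 + (1/2)·R1: [0, -3, 0, 1]
2 nonzero rows, so the 2 vectors span a space of dimension 2.
Since 2 = 2, the vectors are linearly independent.

yes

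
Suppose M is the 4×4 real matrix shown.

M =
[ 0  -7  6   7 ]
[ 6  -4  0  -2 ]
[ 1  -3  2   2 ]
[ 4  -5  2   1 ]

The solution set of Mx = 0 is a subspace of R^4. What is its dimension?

Row reduce to echelon form.
Swap R1 ↔ R2
R3 ← R3 − (1/6)·R1: [0, -7/3, 2, 7/3]
R4 ← R4 − (2/3)·R1: [0, -7/3, 2, 7/3]
R3 ← R3 − (1/3)·R2: [0, 0, 0, 0]
R4 ← R4 − (1/3)·R2: [0, 0, 0, 0]
2 nonzero rows, so rank(M) = 2.
M has 4 columns; by rank–nullity, nullity = 4 − 2 = 2.

2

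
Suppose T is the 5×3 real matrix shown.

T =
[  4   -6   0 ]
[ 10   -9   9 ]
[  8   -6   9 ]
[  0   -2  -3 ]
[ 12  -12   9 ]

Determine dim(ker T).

Row reduce to echelon form.
R2 ← R2 − (5/2)·R1: [0, 6, 9]
R3 ← R3 − (2)·R1: [0, 6, 9]
R5 ← R5 − (3)·R1: [0, 6, 9]
R3 ← R3 − R2: [0, 0, 0]
R4 ← R4 + (1/3)·R2: [0, 0, 0]
R5 ← R5 − R2: [0, 0, 0]
2 nonzero rows, so rank(T) = 2.
T has 3 columns; by rank–nullity, nullity = 3 − 2 = 1.

1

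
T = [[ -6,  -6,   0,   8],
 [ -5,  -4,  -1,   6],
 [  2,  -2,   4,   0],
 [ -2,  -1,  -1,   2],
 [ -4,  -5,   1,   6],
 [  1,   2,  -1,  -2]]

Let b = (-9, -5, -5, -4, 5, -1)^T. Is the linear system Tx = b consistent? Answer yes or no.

Row reduce the augmented matrix [T | b].
R2 ← R2 − (5/6)·R1: [0, 1, -1, -2/3, 5/2]
R3 ← R3 + (1/3)·R1: [0, -4, 4, 8/3, -8]
R4 ← R4 − (1/3)·R1: [0, 1, -1, -2/3, -1]
R5 ← R5 − (2/3)·R1: [0, -1, 1, 2/3, 11]
R6 ← R6 + (1/6)·R1: [0, 1, -1, -2/3, -5/2]
R3 ← R3 + (4)·R2: [0, 0, 0, 0, 2]
R4 ← R4 − R2: [0, 0, 0, 0, -7/2]
R5 ← R5 + R2: [0, 0, 0, 0, 27/2]
R6 ← R6 − R2: [0, 0, 0, 0, -5]
R4 ← R4 + (7/4)·R3: [0, 0, 0, 0, 0]
R5 ← R5 − (27/4)·R3: [0, 0, 0, 0, 0]
R6 ← R6 + (5/2)·R3: [0, 0, 0, 0, 0]
The echelon form has 3 nonzero rows; the last pivot sits in the augmented column, so rank(T) = 2 but rank([T|b]) = 3.
Since the ranks differ, the system is inconsistent.

no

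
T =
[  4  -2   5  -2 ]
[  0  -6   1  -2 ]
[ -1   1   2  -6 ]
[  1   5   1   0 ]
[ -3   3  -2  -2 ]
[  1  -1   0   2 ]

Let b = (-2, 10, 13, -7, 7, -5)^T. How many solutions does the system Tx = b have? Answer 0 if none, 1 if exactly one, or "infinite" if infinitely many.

infinite

Row reduce the augmented matrix [T | b].
R3 ← R3 + (1/4)·R1: [0, 1/2, 13/4, -13/2, 25/2]
R4 ← R4 − (1/4)·R1: [0, 11/2, -1/4, 1/2, -13/2]
R5 ← R5 + (3/4)·R1: [0, 3/2, 7/4, -7/2, 11/2]
R6 ← R6 − (1/4)·R1: [0, -1/2, -5/4, 5/2, -9/2]
R3 ← R3 + (1/12)·R2: [0, 0, 10/3, -20/3, 40/3]
R4 ← R4 + (11/12)·R2: [0, 0, 2/3, -4/3, 8/3]
R5 ← R5 + (1/4)·R2: [0, 0, 2, -4, 8]
R6 ← R6 − (1/12)·R2: [0, 0, -4/3, 8/3, -16/3]
R4 ← R4 − (1/5)·R3: [0, 0, 0, 0, 0]
R5 ← R5 − (3/5)·R3: [0, 0, 0, 0, 0]
R6 ← R6 + (2/5)·R3: [0, 0, 0, 0, 0]
The echelon form has 3 nonzero rows, and every pivot lies in the first 4 columns, so rank(T) = rank([T|b]) = 3.
The system is consistent.
rank = 3 < 4 unknowns, so there are infinitely many solutions.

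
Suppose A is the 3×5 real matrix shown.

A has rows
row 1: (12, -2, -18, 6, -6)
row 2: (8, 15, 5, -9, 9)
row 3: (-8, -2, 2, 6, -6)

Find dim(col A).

3

Row reduce to echelon form.
R2 ← R2 − (2/3)·R1: [0, 49/3, 17, -13, 13]
R3 ← R3 + (2/3)·R1: [0, -10/3, -10, 10, -10]
R3 ← R3 + (10/49)·R2: [0, 0, -320/49, 360/49, -360/49]
Echelon form has 3 nonzero rows, so rank(A) = 3.
The column space has dimension equal to the rank: 3.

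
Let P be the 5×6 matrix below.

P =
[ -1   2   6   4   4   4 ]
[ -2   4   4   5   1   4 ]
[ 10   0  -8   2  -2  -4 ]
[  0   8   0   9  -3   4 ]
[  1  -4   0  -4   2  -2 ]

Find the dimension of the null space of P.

3

Row reduce to echelon form.
R2 ← R2 − (2)·R1: [0, 0, -8, -3, -7, -4]
R3 ← R3 + (10)·R1: [0, 20, 52, 42, 38, 36]
R5 ← R5 + R1: [0, -2, 6, 0, 6, 2]
Swap R2 ↔ R3
R4 ← R4 − (2/5)·R2: [0, 0, -104/5, -39/5, -91/5, -52/5]
R5 ← R5 + (1/10)·R2: [0, 0, 56/5, 21/5, 49/5, 28/5]
R4 ← R4 − (13/5)·R3: [0, 0, 0, 0, 0, 0]
R5 ← R5 + (7/5)·R3: [0, 0, 0, 0, 0, 0]
3 nonzero rows, so rank(P) = 3.
P has 6 columns; by rank–nullity, nullity = 6 − 3 = 3.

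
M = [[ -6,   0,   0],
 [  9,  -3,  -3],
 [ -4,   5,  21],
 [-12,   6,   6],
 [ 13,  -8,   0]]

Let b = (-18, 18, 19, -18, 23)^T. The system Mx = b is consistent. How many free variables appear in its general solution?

0

Row reduce the augmented matrix [M | b].
R2 ← R2 + (3/2)·R1: [0, -3, -3, -9]
R3 ← R3 − (2/3)·R1: [0, 5, 21, 31]
R4 ← R4 − (2)·R1: [0, 6, 6, 18]
R5 ← R5 + (13/6)·R1: [0, -8, 0, -16]
R3 ← R3 + (5/3)·R2: [0, 0, 16, 16]
R4 ← R4 + (2)·R2: [0, 0, 0, 0]
R5 ← R5 − (8/3)·R2: [0, 0, 8, 8]
R5 ← R5 − (1/2)·R3: [0, 0, 0, 0]
The echelon form has 3 nonzero rows, and every pivot lies in the first 3 columns, so rank(M) = rank([M|b]) = 3.
The system is consistent.
Free variables = (unknowns) − (rank) = 3 − 3 = 0.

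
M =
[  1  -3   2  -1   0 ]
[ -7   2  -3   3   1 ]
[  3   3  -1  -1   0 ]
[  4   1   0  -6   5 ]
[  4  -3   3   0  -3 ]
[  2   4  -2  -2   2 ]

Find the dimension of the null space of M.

Row reduce to echelon form.
R2 ← R2 + (7)·R1: [0, -19, 11, -4, 1]
R3 ← R3 − (3)·R1: [0, 12, -7, 2, 0]
R4 ← R4 − (4)·R1: [0, 13, -8, -2, 5]
R5 ← R5 − (4)·R1: [0, 9, -5, 4, -3]
R6 ← R6 − (2)·R1: [0, 10, -6, 0, 2]
R3 ← R3 + (12/19)·R2: [0, 0, -1/19, -10/19, 12/19]
R4 ← R4 + (13/19)·R2: [0, 0, -9/19, -90/19, 108/19]
R5 ← R5 + (9/19)·R2: [0, 0, 4/19, 40/19, -48/19]
R6 ← R6 + (10/19)·R2: [0, 0, -4/19, -40/19, 48/19]
R4 ← R4 − (9)·R3: [0, 0, 0, 0, 0]
R5 ← R5 + (4)·R3: [0, 0, 0, 0, 0]
R6 ← R6 − (4)·R3: [0, 0, 0, 0, 0]
3 nonzero rows, so rank(M) = 3.
M has 5 columns; by rank–nullity, nullity = 5 − 3 = 2.

2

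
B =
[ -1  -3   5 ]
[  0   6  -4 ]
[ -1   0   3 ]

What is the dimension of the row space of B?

2

Row reduce to echelon form.
R3 ← R3 − R1: [0, 3, -2]
R3 ← R3 − (1/2)·R2: [0, 0, 0]
Echelon form has 2 nonzero rows, so rank(B) = 2.
The row space has dimension equal to the rank: 2.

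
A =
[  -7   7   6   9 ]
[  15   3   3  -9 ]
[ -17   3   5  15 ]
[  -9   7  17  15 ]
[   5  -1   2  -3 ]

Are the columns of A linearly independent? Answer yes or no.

Row reduce A to echelon form.
R2 ← R2 + (15/7)·R1: [0, 18, 111/7, 72/7]
R3 ← R3 − (17/7)·R1: [0, -14, -67/7, -48/7]
R4 ← R4 − (9/7)·R1: [0, -2, 65/7, 24/7]
R5 ← R5 + (5/7)·R1: [0, 4, 44/7, 24/7]
R3 ← R3 + (7/9)·R2: [0, 0, 58/21, 8/7]
R4 ← R4 + (1/9)·R2: [0, 0, 232/21, 32/7]
R5 ← R5 − (2/9)·R2: [0, 0, 58/21, 8/7]
R4 ← R4 − (4)·R3: [0, 0, 0, 0]
R5 ← R5 − R3: [0, 0, 0, 0]
3 pivots among 4 columns.
Only 3 < 4 pivot columns, so the columns are linearly dependent.

no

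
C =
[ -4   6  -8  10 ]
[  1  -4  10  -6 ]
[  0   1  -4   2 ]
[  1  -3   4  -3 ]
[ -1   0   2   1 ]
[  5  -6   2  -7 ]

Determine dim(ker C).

Row reduce to echelon form.
R2 ← R2 + (1/4)·R1: [0, -5/2, 8, -7/2]
R4 ← R4 + (1/4)·R1: [0, -3/2, 2, -1/2]
R5 ← R5 − (1/4)·R1: [0, -3/2, 4, -3/2]
R6 ← R6 + (5/4)·R1: [0, 3/2, -8, 11/2]
R3 ← R3 + (2/5)·R2: [0, 0, -4/5, 3/5]
R4 ← R4 − (3/5)·R2: [0, 0, -14/5, 8/5]
R5 ← R5 − (3/5)·R2: [0, 0, -4/5, 3/5]
R6 ← R6 + (3/5)·R2: [0, 0, -16/5, 17/5]
R4 ← R4 − (7/2)·R3: [0, 0, 0, -1/2]
R5 ← R5 − R3: [0, 0, 0, 0]
R6 ← R6 − (4)·R3: [0, 0, 0, 1]
R6 ← R6 + (2)·R4: [0, 0, 0, 0]
4 nonzero rows, so rank(C) = 4.
C has 4 columns; by rank–nullity, nullity = 4 − 4 = 0.

0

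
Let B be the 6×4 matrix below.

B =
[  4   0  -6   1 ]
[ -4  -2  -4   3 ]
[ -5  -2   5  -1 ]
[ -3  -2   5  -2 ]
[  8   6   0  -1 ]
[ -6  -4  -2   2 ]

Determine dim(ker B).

1

Row reduce to echelon form.
R2 ← R2 + R1: [0, -2, -10, 4]
R3 ← R3 + (5/4)·R1: [0, -2, -5/2, 1/4]
R4 ← R4 + (3/4)·R1: [0, -2, 1/2, -5/4]
R5 ← R5 − (2)·R1: [0, 6, 12, -3]
R6 ← R6 + (3/2)·R1: [0, -4, -11, 7/2]
R3 ← R3 − R2: [0, 0, 15/2, -15/4]
R4 ← R4 − R2: [0, 0, 21/2, -21/4]
R5 ← R5 + (3)·R2: [0, 0, -18, 9]
R6 ← R6 − (2)·R2: [0, 0, 9, -9/2]
R4 ← R4 − (7/5)·R3: [0, 0, 0, 0]
R5 ← R5 + (12/5)·R3: [0, 0, 0, 0]
R6 ← R6 − (6/5)·R3: [0, 0, 0, 0]
3 nonzero rows, so rank(B) = 3.
B has 4 columns; by rank–nullity, nullity = 4 − 3 = 1.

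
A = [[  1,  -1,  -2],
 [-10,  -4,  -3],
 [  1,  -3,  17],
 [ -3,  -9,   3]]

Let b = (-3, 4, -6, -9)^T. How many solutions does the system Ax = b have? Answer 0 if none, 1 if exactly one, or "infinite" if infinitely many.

0

Row reduce the augmented matrix [A | b].
R2 ← R2 + (10)·R1: [0, -14, -23, -26]
R3 ← R3 − R1: [0, -2, 19, -3]
R4 ← R4 + (3)·R1: [0, -12, -3, -18]
R3 ← R3 − (1/7)·R2: [0, 0, 156/7, 5/7]
R4 ← R4 − (6/7)·R2: [0, 0, 117/7, 30/7]
R4 ← R4 − (3/4)·R3: [0, 0, 0, 15/4]
The echelon form has 4 nonzero rows; the last pivot sits in the augmented column, so rank(A) = 3 but rank([A|b]) = 4.
Since the ranks differ, the system is inconsistent.
It has no solutions.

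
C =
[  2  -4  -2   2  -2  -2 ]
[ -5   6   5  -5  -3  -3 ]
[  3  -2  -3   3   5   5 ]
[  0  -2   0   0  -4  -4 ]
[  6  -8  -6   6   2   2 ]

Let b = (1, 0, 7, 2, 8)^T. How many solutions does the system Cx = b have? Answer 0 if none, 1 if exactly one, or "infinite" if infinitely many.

Row reduce the augmented matrix [C | b].
R2 ← R2 + (5/2)·R1: [0, -4, 0, 0, -8, -8, 5/2]
R3 ← R3 − (3/2)·R1: [0, 4, 0, 0, 8, 8, 11/2]
R5 ← R5 − (3)·R1: [0, 4, 0, 0, 8, 8, 5]
R3 ← R3 + R2: [0, 0, 0, 0, 0, 0, 8]
R4 ← R4 − (1/2)·R2: [0, 0, 0, 0, 0, 0, 3/4]
R5 ← R5 + R2: [0, 0, 0, 0, 0, 0, 15/2]
R4 ← R4 − (3/32)·R3: [0, 0, 0, 0, 0, 0, 0]
R5 ← R5 − (15/16)·R3: [0, 0, 0, 0, 0, 0, 0]
The echelon form has 3 nonzero rows; the last pivot sits in the augmented column, so rank(C) = 2 but rank([C|b]) = 3.
Since the ranks differ, the system is inconsistent.
It has no solutions.

0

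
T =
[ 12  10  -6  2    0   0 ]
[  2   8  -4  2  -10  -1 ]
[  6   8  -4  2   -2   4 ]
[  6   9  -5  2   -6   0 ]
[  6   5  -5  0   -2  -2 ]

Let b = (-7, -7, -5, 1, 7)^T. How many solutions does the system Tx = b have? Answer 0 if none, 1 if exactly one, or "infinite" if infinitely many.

Row reduce the augmented matrix [T | b].
R2 ← R2 − (1/6)·R1: [0, 19/3, -3, 5/3, -10, -1, -35/6]
R3 ← R3 − (1/2)·R1: [0, 3, -1, 1, -2, 4, -3/2]
R4 ← R4 − (1/2)·R1: [0, 4, -2, 1, -6, 0, 9/2]
R5 ← R5 − (1/2)·R1: [0, 0, -2, -1, -2, -2, 21/2]
R3 ← R3 − (9/19)·R2: [0, 0, 8/19, 4/19, 52/19, 85/19, 24/19]
R4 ← R4 − (12/19)·R2: [0, 0, -2/19, -1/19, 6/19, 12/19, 311/38]
R4 ← R4 + (1/4)·R3: [0, 0, 0, 0, 1, 7/4, 17/2]
R5 ← R5 + (19/4)·R3: [0, 0, 0, 0, 11, 77/4, 33/2]
R5 ← R5 − (11)·R4: [0, 0, 0, 0, 0, 0, -77]
The echelon form has 5 nonzero rows; the last pivot sits in the augmented column, so rank(T) = 4 but rank([T|b]) = 5.
Since the ranks differ, the system is inconsistent.
It has no solutions.

0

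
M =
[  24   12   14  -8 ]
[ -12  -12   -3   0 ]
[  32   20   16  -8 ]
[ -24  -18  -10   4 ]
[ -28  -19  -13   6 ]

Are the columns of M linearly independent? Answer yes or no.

Row reduce M to echelon form.
R2 ← R2 + (1/2)·R1: [0, -6, 4, -4]
R3 ← R3 − (4/3)·R1: [0, 4, -8/3, 8/3]
R4 ← R4 + R1: [0, -6, 4, -4]
R5 ← R5 + (7/6)·R1: [0, -5, 10/3, -10/3]
R3 ← R3 + (2/3)·R2: [0, 0, 0, 0]
R4 ← R4 − R2: [0, 0, 0, 0]
R5 ← R5 − (5/6)·R2: [0, 0, 0, 0]
2 pivots among 4 columns.
Only 2 < 4 pivot columns, so the columns are linearly dependent.

no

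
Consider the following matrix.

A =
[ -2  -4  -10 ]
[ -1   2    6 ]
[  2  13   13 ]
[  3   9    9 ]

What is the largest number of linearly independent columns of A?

3

Row reduce to echelon form.
R2 ← R2 − (1/2)·R1: [0, 4, 11]
R3 ← R3 + R1: [0, 9, 3]
R4 ← R4 + (3/2)·R1: [0, 3, -6]
R3 ← R3 − (9/4)·R2: [0, 0, -87/4]
R4 ← R4 − (3/4)·R2: [0, 0, -57/4]
R4 ← R4 − (19/29)·R3: [0, 0, 0]
Echelon form has 3 nonzero rows, so rank(A) = 3.
The rank gives the maximum number of linearly independent columns: 3.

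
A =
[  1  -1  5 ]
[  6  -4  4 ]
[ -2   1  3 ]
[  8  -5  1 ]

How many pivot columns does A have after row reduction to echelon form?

Row reduce to echelon form.
R2 ← R2 − (6)·R1: [0, 2, -26]
R3 ← R3 + (2)·R1: [0, -1, 13]
R4 ← R4 − (8)·R1: [0, 3, -39]
R3 ← R3 + (1/2)·R2: [0, 0, 0]
R4 ← R4 − (3/2)·R2: [0, 0, 0]
Echelon form has 2 nonzero rows, so rank(A) = 2.
Each nonzero row contributes one pivot column: 2 pivot columns.

2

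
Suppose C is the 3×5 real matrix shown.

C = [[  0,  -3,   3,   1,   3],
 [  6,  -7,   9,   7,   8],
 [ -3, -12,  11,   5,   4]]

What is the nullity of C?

2

Row reduce to echelon form.
Swap R1 ↔ R2
R3 ← R3 + (1/2)·R1: [0, -31/2, 31/2, 17/2, 8]
R3 ← R3 − (31/6)·R2: [0, 0, 0, 10/3, -15/2]
3 nonzero rows, so rank(C) = 3.
C has 5 columns; by rank–nullity, nullity = 5 − 3 = 2.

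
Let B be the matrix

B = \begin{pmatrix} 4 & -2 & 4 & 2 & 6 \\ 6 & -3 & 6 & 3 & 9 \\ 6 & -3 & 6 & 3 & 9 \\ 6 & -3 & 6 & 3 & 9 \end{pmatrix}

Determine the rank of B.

Row reduce to echelon form.
R2 ← R2 − (3/2)·R1: [0, 0, 0, 0, 0]
R3 ← R3 − (3/2)·R1: [0, 0, 0, 0, 0]
R4 ← R4 − (3/2)·R1: [0, 0, 0, 0, 0]
Echelon form has 1 nonzero row, so rank(B) = 1.

1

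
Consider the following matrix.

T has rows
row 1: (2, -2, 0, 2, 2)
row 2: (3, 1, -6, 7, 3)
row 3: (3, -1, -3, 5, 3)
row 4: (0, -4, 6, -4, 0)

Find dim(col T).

2

Row reduce to echelon form.
R2 ← R2 − (3/2)·R1: [0, 4, -6, 4, 0]
R3 ← R3 − (3/2)·R1: [0, 2, -3, 2, 0]
R3 ← R3 − (1/2)·R2: [0, 0, 0, 0, 0]
R4 ← R4 + R2: [0, 0, 0, 0, 0]
Echelon form has 2 nonzero rows, so rank(T) = 2.
The column space has dimension equal to the rank: 2.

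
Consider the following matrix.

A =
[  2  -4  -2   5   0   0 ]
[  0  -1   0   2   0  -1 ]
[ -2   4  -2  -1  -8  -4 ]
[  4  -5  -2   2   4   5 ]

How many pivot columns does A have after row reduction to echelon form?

3

Row reduce to echelon form.
R3 ← R3 + R1: [0, 0, -4, 4, -8, -4]
R4 ← R4 − (2)·R1: [0, 3, 2, -8, 4, 5]
R4 ← R4 + (3)·R2: [0, 0, 2, -2, 4, 2]
R4 ← R4 + (1/2)·R3: [0, 0, 0, 0, 0, 0]
Echelon form has 3 nonzero rows, so rank(A) = 3.
Each nonzero row contributes one pivot column: 3 pivot columns.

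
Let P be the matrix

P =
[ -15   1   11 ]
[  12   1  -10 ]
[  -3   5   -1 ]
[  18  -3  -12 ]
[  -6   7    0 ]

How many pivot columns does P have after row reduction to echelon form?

2

Row reduce to echelon form.
R2 ← R2 + (4/5)·R1: [0, 9/5, -6/5]
R3 ← R3 − (1/5)·R1: [0, 24/5, -16/5]
R4 ← R4 + (6/5)·R1: [0, -9/5, 6/5]
R5 ← R5 − (2/5)·R1: [0, 33/5, -22/5]
R3 ← R3 − (8/3)·R2: [0, 0, 0]
R4 ← R4 + R2: [0, 0, 0]
R5 ← R5 − (11/3)·R2: [0, 0, 0]
Echelon form has 2 nonzero rows, so rank(P) = 2.
Each nonzero row contributes one pivot column: 2 pivot columns.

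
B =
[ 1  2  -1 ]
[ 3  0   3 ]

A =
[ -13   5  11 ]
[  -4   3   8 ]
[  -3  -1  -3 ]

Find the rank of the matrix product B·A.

2

First compute BA:
[[-18,  12,  30],
 [-48,  12,  24]]
Now row reduce the product.
R2 ← R2 − (8/3)·R1: [0, -20, -56]
2 nonzero rows, so rank(BA) = 2.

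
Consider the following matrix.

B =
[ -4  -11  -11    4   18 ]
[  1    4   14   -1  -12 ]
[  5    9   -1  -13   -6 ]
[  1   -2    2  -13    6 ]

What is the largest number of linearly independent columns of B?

3

Row reduce to echelon form.
R2 ← R2 + (1/4)·R1: [0, 5/4, 45/4, 0, -15/2]
R3 ← R3 + (5/4)·R1: [0, -19/4, -59/4, -8, 33/2]
R4 ← R4 + (1/4)·R1: [0, -19/4, -3/4, -12, 21/2]
R3 ← R3 + (19/5)·R2: [0, 0, 28, -8, -12]
R4 ← R4 + (19/5)·R2: [0, 0, 42, -12, -18]
R4 ← R4 − (3/2)·R3: [0, 0, 0, 0, 0]
Echelon form has 3 nonzero rows, so rank(B) = 3.
The rank gives the maximum number of linearly independent columns: 3.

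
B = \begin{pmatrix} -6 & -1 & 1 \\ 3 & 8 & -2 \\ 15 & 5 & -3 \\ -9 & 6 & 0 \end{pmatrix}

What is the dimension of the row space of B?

Row reduce to echelon form.
R2 ← R2 + (1/2)·R1: [0, 15/2, -3/2]
R3 ← R3 + (5/2)·R1: [0, 5/2, -1/2]
R4 ← R4 − (3/2)·R1: [0, 15/2, -3/2]
R3 ← R3 − (1/3)·R2: [0, 0, 0]
R4 ← R4 − R2: [0, 0, 0]
Echelon form has 2 nonzero rows, so rank(B) = 2.
The row space has dimension equal to the rank: 2.

2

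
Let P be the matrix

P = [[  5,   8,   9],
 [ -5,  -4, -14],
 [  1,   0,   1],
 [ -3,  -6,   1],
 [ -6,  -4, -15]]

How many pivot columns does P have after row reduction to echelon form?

3

Row reduce to echelon form.
R2 ← R2 + R1: [0, 4, -5]
R3 ← R3 − (1/5)·R1: [0, -8/5, -4/5]
R4 ← R4 + (3/5)·R1: [0, -6/5, 32/5]
R5 ← R5 + (6/5)·R1: [0, 28/5, -21/5]
R3 ← R3 + (2/5)·R2: [0, 0, -14/5]
R4 ← R4 + (3/10)·R2: [0, 0, 49/10]
R5 ← R5 − (7/5)·R2: [0, 0, 14/5]
R4 ← R4 + (7/4)·R3: [0, 0, 0]
R5 ← R5 + R3: [0, 0, 0]
Echelon form has 3 nonzero rows, so rank(P) = 3.
Each nonzero row contributes one pivot column: 3 pivot columns.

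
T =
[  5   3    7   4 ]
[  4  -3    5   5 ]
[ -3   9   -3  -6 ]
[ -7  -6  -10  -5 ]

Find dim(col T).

2

Row reduce to echelon form.
R2 ← R2 − (4/5)·R1: [0, -27/5, -3/5, 9/5]
R3 ← R3 + (3/5)·R1: [0, 54/5, 6/5, -18/5]
R4 ← R4 + (7/5)·R1: [0, -9/5, -1/5, 3/5]
R3 ← R3 + (2)·R2: [0, 0, 0, 0]
R4 ← R4 − (1/3)·R2: [0, 0, 0, 0]
Echelon form has 2 nonzero rows, so rank(T) = 2.
The column space has dimension equal to the rank: 2.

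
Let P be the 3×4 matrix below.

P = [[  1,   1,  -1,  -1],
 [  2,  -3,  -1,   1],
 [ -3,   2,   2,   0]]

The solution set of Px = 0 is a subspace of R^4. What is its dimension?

2

Row reduce to echelon form.
R2 ← R2 − (2)·R1: [0, -5, 1, 3]
R3 ← R3 + (3)·R1: [0, 5, -1, -3]
R3 ← R3 + R2: [0, 0, 0, 0]
2 nonzero rows, so rank(P) = 2.
P has 4 columns; by rank–nullity, nullity = 4 − 2 = 2.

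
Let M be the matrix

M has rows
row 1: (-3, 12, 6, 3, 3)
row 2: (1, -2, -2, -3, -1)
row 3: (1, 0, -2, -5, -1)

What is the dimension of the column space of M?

2

Row reduce to echelon form.
R2 ← R2 + (1/3)·R1: [0, 2, 0, -2, 0]
R3 ← R3 + (1/3)·R1: [0, 4, 0, -4, 0]
R3 ← R3 − (2)·R2: [0, 0, 0, 0, 0]
Echelon form has 2 nonzero rows, so rank(M) = 2.
The column space has dimension equal to the rank: 2.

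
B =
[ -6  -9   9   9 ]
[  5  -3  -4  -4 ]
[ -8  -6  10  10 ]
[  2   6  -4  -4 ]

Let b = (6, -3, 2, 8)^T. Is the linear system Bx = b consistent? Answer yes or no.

Row reduce the augmented matrix [B | b].
R2 ← R2 + (5/6)·R1: [0, -21/2, 7/2, 7/2, 2]
R3 ← R3 − (4/3)·R1: [0, 6, -2, -2, -6]
R4 ← R4 + (1/3)·R1: [0, 3, -1, -1, 10]
R3 ← R3 + (4/7)·R2: [0, 0, 0, 0, -34/7]
R4 ← R4 + (2/7)·R2: [0, 0, 0, 0, 74/7]
R4 ← R4 + (37/17)·R3: [0, 0, 0, 0, 0]
The echelon form has 3 nonzero rows; the last pivot sits in the augmented column, so rank(B) = 2 but rank([B|b]) = 3.
Since the ranks differ, the system is inconsistent.

no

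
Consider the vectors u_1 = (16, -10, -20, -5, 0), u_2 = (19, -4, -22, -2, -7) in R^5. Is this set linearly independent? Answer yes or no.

yes

Form the matrix with these vectors as rows and row reduce.
R2 ← R2 − (19/16)·R1: [0, 63/8, 7/4, 63/16, -7]
2 nonzero rows, so the 2 vectors span a space of dimension 2.
Since 2 = 2, the vectors are linearly independent.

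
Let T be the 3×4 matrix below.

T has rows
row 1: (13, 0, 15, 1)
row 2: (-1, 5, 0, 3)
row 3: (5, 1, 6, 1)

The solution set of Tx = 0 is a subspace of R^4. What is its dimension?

2

Row reduce to echelon form.
R2 ← R2 + (1/13)·R1: [0, 5, 15/13, 40/13]
R3 ← R3 − (5/13)·R1: [0, 1, 3/13, 8/13]
R3 ← R3 − (1/5)·R2: [0, 0, 0, 0]
2 nonzero rows, so rank(T) = 2.
T has 4 columns; by rank–nullity, nullity = 4 − 2 = 2.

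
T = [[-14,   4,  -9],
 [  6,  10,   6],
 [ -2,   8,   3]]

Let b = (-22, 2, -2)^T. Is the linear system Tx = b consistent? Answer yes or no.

Row reduce the augmented matrix [T | b].
R2 ← R2 + (3/7)·R1: [0, 82/7, 15/7, -52/7]
R3 ← R3 − (1/7)·R1: [0, 52/7, 30/7, 8/7]
R3 ← R3 − (26/41)·R2: [0, 0, 120/41, 240/41]
The echelon form has 3 nonzero rows, and every pivot lies in the first 3 columns, so rank(T) = rank([T|b]) = 3.
The system is consistent.

yes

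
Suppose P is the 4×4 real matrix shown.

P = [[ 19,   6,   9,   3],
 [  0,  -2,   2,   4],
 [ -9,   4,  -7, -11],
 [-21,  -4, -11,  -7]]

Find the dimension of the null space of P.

1

Row reduce to echelon form.
R3 ← R3 + (9/19)·R1: [0, 130/19, -52/19, -182/19]
R4 ← R4 + (21/19)·R1: [0, 50/19, -20/19, -70/19]
R3 ← R3 + (65/19)·R2: [0, 0, 78/19, 78/19]
R4 ← R4 + (25/19)·R2: [0, 0, 30/19, 30/19]
R4 ← R4 − (5/13)·R3: [0, 0, 0, 0]
3 nonzero rows, so rank(P) = 3.
P has 4 columns; by rank–nullity, nullity = 4 − 3 = 1.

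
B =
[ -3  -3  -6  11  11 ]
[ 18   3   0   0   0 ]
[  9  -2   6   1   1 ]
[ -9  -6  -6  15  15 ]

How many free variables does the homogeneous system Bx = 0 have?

Row reduce to echelon form.
R2 ← R2 + (6)·R1: [0, -15, -36, 66, 66]
R3 ← R3 + (3)·R1: [0, -11, -12, 34, 34]
R4 ← R4 − (3)·R1: [0, 3, 12, -18, -18]
R3 ← R3 − (11/15)·R2: [0, 0, 72/5, -72/5, -72/5]
R4 ← R4 + (1/5)·R2: [0, 0, 24/5, -24/5, -24/5]
R4 ← R4 − (1/3)·R3: [0, 0, 0, 0, 0]
3 nonzero rows, so rank(B) = 3.
B has 5 columns; by rank–nullity, nullity = 5 − 3 = 2.

2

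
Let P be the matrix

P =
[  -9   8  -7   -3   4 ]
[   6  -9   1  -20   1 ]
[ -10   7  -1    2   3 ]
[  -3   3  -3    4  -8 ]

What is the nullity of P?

Row reduce to echelon form.
R2 ← R2 + (2/3)·R1: [0, -11/3, -11/3, -22, 11/3]
R3 ← R3 − (10/9)·R1: [0, -17/9, 61/9, 16/3, -13/9]
R4 ← R4 − (1/3)·R1: [0, 1/3, -2/3, 5, -28/3]
R3 ← R3 − (17/33)·R2: [0, 0, 26/3, 50/3, -10/3]
R4 ← R4 + (1/11)·R2: [0, 0, -1, 3, -9]
R4 ← R4 + (3/26)·R3: [0, 0, 0, 64/13, -122/13]
4 nonzero rows, so rank(P) = 4.
P has 5 columns; by rank–nullity, nullity = 5 − 4 = 1.

1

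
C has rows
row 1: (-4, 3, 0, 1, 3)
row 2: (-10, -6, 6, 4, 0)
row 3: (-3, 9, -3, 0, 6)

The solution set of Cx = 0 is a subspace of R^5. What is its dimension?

Row reduce to echelon form.
R2 ← R2 − (5/2)·R1: [0, -27/2, 6, 3/2, -15/2]
R3 ← R3 − (3/4)·R1: [0, 27/4, -3, -3/4, 15/4]
R3 ← R3 + (1/2)·R2: [0, 0, 0, 0, 0]
2 nonzero rows, so rank(C) = 2.
C has 5 columns; by rank–nullity, nullity = 5 − 2 = 3.

3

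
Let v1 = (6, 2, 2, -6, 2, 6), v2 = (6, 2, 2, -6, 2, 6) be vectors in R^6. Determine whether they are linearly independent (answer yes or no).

no

Form the matrix with these vectors as rows and row reduce.
R2 ← R2 − R1: [0, 0, 0, 0, 0, 0]
1 nonzero row, so the 2 vectors span a space of dimension 1.
Since 1 < 2, the vectors are linearly dependent.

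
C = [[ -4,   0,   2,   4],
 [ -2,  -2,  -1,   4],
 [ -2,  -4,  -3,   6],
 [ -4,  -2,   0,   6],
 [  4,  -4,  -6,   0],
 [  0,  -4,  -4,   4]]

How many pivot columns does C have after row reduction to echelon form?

2

Row reduce to echelon form.
R2 ← R2 − (1/2)·R1: [0, -2, -2, 2]
R3 ← R3 − (1/2)·R1: [0, -4, -4, 4]
R4 ← R4 − R1: [0, -2, -2, 2]
R5 ← R5 + R1: [0, -4, -4, 4]
R3 ← R3 − (2)·R2: [0, 0, 0, 0]
R4 ← R4 − R2: [0, 0, 0, 0]
R5 ← R5 − (2)·R2: [0, 0, 0, 0]
R6 ← R6 − (2)·R2: [0, 0, 0, 0]
Echelon form has 2 nonzero rows, so rank(C) = 2.
Each nonzero row contributes one pivot column: 2 pivot columns.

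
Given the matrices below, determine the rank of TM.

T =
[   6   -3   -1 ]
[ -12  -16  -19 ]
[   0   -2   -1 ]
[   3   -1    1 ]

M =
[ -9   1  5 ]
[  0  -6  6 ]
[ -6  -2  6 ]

First compute TM:
[[-48,  26,   6],
 [222, 122, -270],
 [  6,  14, -18],
 [-33,   7,  15]]
Now row reduce the product.
R2 ← R2 + (37/8)·R1: [0, 969/4, -969/4]
R3 ← R3 + (1/8)·R1: [0, 69/4, -69/4]
R4 ← R4 − (11/16)·R1: [0, -87/8, 87/8]
R3 ← R3 − (23/323)·R2: [0, 0, 0]
R4 ← R4 + (29/646)·R2: [0, 0, 0]
2 nonzero rows, so rank(TM) = 2.

2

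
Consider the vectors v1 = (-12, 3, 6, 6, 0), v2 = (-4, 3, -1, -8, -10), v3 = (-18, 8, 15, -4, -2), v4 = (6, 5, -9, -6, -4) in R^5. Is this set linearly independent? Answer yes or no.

Form the matrix with these vectors as rows and row reduce.
R2 ← R2 − (1/3)·R1: [0, 2, -3, -10, -10]
R3 ← R3 − (3/2)·R1: [0, 7/2, 6, -13, -2]
R4 ← R4 + (1/2)·R1: [0, 13/2, -6, -3, -4]
R3 ← R3 − (7/4)·R2: [0, 0, 45/4, 9/2, 31/2]
R4 ← R4 − (13/4)·R2: [0, 0, 15/4, 59/2, 57/2]
R4 ← R4 − (1/3)·R3: [0, 0, 0, 28, 70/3]
4 nonzero rows, so the 4 vectors span a space of dimension 4.
Since 4 = 4, the vectors are linearly independent.

yes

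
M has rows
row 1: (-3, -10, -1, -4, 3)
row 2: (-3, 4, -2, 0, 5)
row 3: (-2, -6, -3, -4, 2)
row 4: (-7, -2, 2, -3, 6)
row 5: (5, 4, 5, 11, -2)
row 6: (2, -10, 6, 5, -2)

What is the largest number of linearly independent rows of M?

5

Row reduce to echelon form.
R2 ← R2 − R1: [0, 14, -1, 4, 2]
R3 ← R3 − (2/3)·R1: [0, 2/3, -7/3, -4/3, 0]
R4 ← R4 − (7/3)·R1: [0, 64/3, 13/3, 19/3, -1]
R5 ← R5 + (5/3)·R1: [0, -38/3, 10/3, 13/3, 3]
R6 ← R6 + (2/3)·R1: [0, -50/3, 16/3, 7/3, 0]
R3 ← R3 − (1/21)·R2: [0, 0, -16/7, -32/21, -2/21]
R4 ← R4 − (32/21)·R2: [0, 0, 41/7, 5/21, -85/21]
R5 ← R5 + (19/21)·R2: [0, 0, 17/7, 167/21, 101/21]
R6 ← R6 + (25/21)·R2: [0, 0, 29/7, 149/21, 50/21]
R4 ← R4 + (41/16)·R3: [0, 0, 0, -11/3, -103/24]
R5 ← R5 + (17/16)·R3: [0, 0, 0, 19/3, 113/24]
R6 ← R6 + (29/16)·R3: [0, 0, 0, 13/3, 53/24]
R5 ← R5 + (19/11)·R4: [0, 0, 0, 0, -119/44]
R6 ← R6 + (13/11)·R4: [0, 0, 0, 0, -63/22]
R6 ← R6 − (18/17)·R5: [0, 0, 0, 0, 0]
Echelon form has 5 nonzero rows, so rank(M) = 5.
The rank gives the maximum number of linearly independent rows: 5.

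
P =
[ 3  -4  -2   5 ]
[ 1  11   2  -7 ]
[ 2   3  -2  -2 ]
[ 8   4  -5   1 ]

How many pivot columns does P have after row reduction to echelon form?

3

Row reduce to echelon form.
R2 ← R2 − (1/3)·R1: [0, 37/3, 8/3, -26/3]
R3 ← R3 − (2/3)·R1: [0, 17/3, -2/3, -16/3]
R4 ← R4 − (8/3)·R1: [0, 44/3, 1/3, -37/3]
R3 ← R3 − (17/37)·R2: [0, 0, -70/37, -50/37]
R4 ← R4 − (44/37)·R2: [0, 0, -105/37, -75/37]
R4 ← R4 − (3/2)·R3: [0, 0, 0, 0]
Echelon form has 3 nonzero rows, so rank(P) = 3.
Each nonzero row contributes one pivot column: 3 pivot columns.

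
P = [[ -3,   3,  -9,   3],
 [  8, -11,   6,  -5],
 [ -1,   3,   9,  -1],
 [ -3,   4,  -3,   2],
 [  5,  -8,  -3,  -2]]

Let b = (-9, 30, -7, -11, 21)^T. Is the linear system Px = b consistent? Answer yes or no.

yes

Row reduce the augmented matrix [P | b].
R2 ← R2 + (8/3)·R1: [0, -3, -18, 3, 6]
R3 ← R3 − (1/3)·R1: [0, 2, 12, -2, -4]
R4 ← R4 − R1: [0, 1, 6, -1, -2]
R5 ← R5 + (5/3)·R1: [0, -3, -18, 3, 6]
R3 ← R3 + (2/3)·R2: [0, 0, 0, 0, 0]
R4 ← R4 + (1/3)·R2: [0, 0, 0, 0, 0]
R5 ← R5 − R2: [0, 0, 0, 0, 0]
The echelon form has 2 nonzero rows, and every pivot lies in the first 4 columns, so rank(P) = rank([P|b]) = 2.
The system is consistent.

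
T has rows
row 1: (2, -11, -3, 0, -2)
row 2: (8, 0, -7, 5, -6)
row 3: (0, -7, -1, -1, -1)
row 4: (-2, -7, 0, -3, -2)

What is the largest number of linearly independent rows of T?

3

Row reduce to echelon form.
R2 ← R2 − (4)·R1: [0, 44, 5, 5, 2]
R4 ← R4 + R1: [0, -18, -3, -3, -4]
R3 ← R3 + (7/44)·R2: [0, 0, -9/44, -9/44, -15/22]
R4 ← R4 + (9/22)·R2: [0, 0, -21/22, -21/22, -35/11]
R4 ← R4 − (14/3)·R3: [0, 0, 0, 0, 0]
Echelon form has 3 nonzero rows, so rank(T) = 3.
The rank gives the maximum number of linearly independent rows: 3.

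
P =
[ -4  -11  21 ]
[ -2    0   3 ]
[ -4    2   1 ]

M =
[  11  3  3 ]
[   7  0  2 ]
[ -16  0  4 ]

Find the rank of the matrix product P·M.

3

First compute PM:
[[-457, -12,  50],
 [-70,  -6,   6],
 [-46, -12,  -4]]
Now row reduce the product.
R2 ← R2 − (70/457)·R1: [0, -1902/457, -758/457]
R3 ← R3 − (46/457)·R1: [0, -4932/457, -4128/457]
R3 ← R3 − (822/317)·R2: [0, 0, -1500/317]
3 nonzero rows, so rank(PM) = 3.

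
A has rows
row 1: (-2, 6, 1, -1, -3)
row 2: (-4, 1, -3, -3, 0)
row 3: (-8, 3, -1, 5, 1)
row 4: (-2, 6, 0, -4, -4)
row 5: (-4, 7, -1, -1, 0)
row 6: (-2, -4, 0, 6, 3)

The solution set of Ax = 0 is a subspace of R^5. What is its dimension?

Row reduce to echelon form.
R2 ← R2 − (2)·R1: [0, -11, -5, -1, 6]
R3 ← R3 − (4)·R1: [0, -21, -5, 9, 13]
R4 ← R4 − R1: [0, 0, -1, -3, -1]
R5 ← R5 − (2)·R1: [0, -5, -3, 1, 6]
R6 ← R6 − R1: [0, -10, -1, 7, 6]
R3 ← R3 − (21/11)·R2: [0, 0, 50/11, 120/11, 17/11]
R5 ← R5 − (5/11)·R2: [0, 0, -8/11, 16/11, 36/11]
R6 ← R6 − (10/11)·R2: [0, 0, 39/11, 87/11, 6/11]
R4 ← R4 + (11/50)·R3: [0, 0, 0, -3/5, -33/50]
R5 ← R5 + (4/25)·R3: [0, 0, 0, 16/5, 88/25]
R6 ← R6 − (39/50)·R3: [0, 0, 0, -3/5, -33/50]
R5 ← R5 + (16/3)·R4: [0, 0, 0, 0, 0]
R6 ← R6 − R4: [0, 0, 0, 0, 0]
4 nonzero rows, so rank(A) = 4.
A has 5 columns; by rank–nullity, nullity = 5 − 4 = 1.

1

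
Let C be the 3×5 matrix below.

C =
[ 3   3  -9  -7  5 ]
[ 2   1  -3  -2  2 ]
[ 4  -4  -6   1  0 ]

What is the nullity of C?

Row reduce to echelon form.
R2 ← R2 − (2/3)·R1: [0, -1, 3, 8/3, -4/3]
R3 ← R3 − (4/3)·R1: [0, -8, 6, 31/3, -20/3]
R3 ← R3 − (8)·R2: [0, 0, -18, -11, 4]
3 nonzero rows, so rank(C) = 3.
C has 5 columns; by rank–nullity, nullity = 5 − 3 = 2.

2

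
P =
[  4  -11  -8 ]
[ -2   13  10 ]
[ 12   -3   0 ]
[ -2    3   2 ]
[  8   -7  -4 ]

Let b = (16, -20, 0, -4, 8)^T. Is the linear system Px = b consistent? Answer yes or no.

Row reduce the augmented matrix [P | b].
R2 ← R2 + (1/2)·R1: [0, 15/2, 6, -12]
R3 ← R3 − (3)·R1: [0, 30, 24, -48]
R4 ← R4 + (1/2)·R1: [0, -5/2, -2, 4]
R5 ← R5 − (2)·R1: [0, 15, 12, -24]
R3 ← R3 − (4)·R2: [0, 0, 0, 0]
R4 ← R4 + (1/3)·R2: [0, 0, 0, 0]
R5 ← R5 − (2)·R2: [0, 0, 0, 0]
The echelon form has 2 nonzero rows, and every pivot lies in the first 3 columns, so rank(P) = rank([P|b]) = 2.
The system is consistent.

yes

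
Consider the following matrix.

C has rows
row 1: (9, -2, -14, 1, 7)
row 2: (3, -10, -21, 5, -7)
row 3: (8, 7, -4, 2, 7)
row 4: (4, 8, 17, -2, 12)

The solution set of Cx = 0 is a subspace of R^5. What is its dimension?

Row reduce to echelon form.
R2 ← R2 − (1/3)·R1: [0, -28/3, -49/3, 14/3, -28/3]
R3 ← R3 − (8/9)·R1: [0, 79/9, 76/9, 10/9, 7/9]
R4 ← R4 − (4/9)·R1: [0, 80/9, 209/9, -22/9, 80/9]
R3 ← R3 + (79/84)·R2: [0, 0, -83/12, 11/2, -8]
R4 ← R4 + (20/21)·R2: [0, 0, 23/3, 2, 0]
R4 ← R4 + (92/83)·R3: [0, 0, 0, 672/83, -736/83]
4 nonzero rows, so rank(C) = 4.
C has 5 columns; by rank–nullity, nullity = 5 − 4 = 1.

1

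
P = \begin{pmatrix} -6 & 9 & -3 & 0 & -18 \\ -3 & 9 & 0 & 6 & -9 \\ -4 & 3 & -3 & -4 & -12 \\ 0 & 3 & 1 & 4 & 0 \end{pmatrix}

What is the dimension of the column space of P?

2

Row reduce to echelon form.
R2 ← R2 − (1/2)·R1: [0, 9/2, 3/2, 6, 0]
R3 ← R3 − (2/3)·R1: [0, -3, -1, -4, 0]
R3 ← R3 + (2/3)·R2: [0, 0, 0, 0, 0]
R4 ← R4 − (2/3)·R2: [0, 0, 0, 0, 0]
Echelon form has 2 nonzero rows, so rank(P) = 2.
The column space has dimension equal to the rank: 2.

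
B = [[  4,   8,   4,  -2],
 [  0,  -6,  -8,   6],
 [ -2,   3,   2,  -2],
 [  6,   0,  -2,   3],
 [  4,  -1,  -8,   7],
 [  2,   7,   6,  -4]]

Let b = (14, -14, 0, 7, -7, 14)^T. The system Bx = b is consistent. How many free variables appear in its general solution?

1

Row reduce the augmented matrix [B | b].
R3 ← R3 + (1/2)·R1: [0, 7, 4, -3, 7]
R4 ← R4 − (3/2)·R1: [0, -12, -8, 6, -14]
R5 ← R5 − R1: [0, -9, -12, 9, -21]
R6 ← R6 − (1/2)·R1: [0, 3, 4, -3, 7]
R3 ← R3 + (7/6)·R2: [0, 0, -16/3, 4, -28/3]
R4 ← R4 − (2)·R2: [0, 0, 8, -6, 14]
R5 ← R5 − (3/2)·R2: [0, 0, 0, 0, 0]
R6 ← R6 + (1/2)·R2: [0, 0, 0, 0, 0]
R4 ← R4 + (3/2)·R3: [0, 0, 0, 0, 0]
The echelon form has 3 nonzero rows, and every pivot lies in the first 4 columns, so rank(B) = rank([B|b]) = 3.
The system is consistent.
Free variables = (unknowns) − (rank) = 4 − 3 = 1.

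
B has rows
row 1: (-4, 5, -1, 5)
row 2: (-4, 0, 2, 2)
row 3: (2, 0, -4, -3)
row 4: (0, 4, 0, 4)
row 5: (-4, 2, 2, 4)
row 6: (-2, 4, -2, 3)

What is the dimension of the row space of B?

Row reduce to echelon form.
R2 ← R2 − R1: [0, -5, 3, -3]
R3 ← R3 + (1/2)·R1: [0, 5/2, -9/2, -1/2]
R5 ← R5 − R1: [0, -3, 3, -1]
R6 ← R6 − (1/2)·R1: [0, 3/2, -3/2, 1/2]
R3 ← R3 + (1/2)·R2: [0, 0, -3, -2]
R4 ← R4 + (4/5)·R2: [0, 0, 12/5, 8/5]
R5 ← R5 − (3/5)·R2: [0, 0, 6/5, 4/5]
R6 ← R6 + (3/10)·R2: [0, 0, -3/5, -2/5]
R4 ← R4 + (4/5)·R3: [0, 0, 0, 0]
R5 ← R5 + (2/5)·R3: [0, 0, 0, 0]
R6 ← R6 − (1/5)·R3: [0, 0, 0, 0]
Echelon form has 3 nonzero rows, so rank(B) = 3.
The row space has dimension equal to the rank: 3.

3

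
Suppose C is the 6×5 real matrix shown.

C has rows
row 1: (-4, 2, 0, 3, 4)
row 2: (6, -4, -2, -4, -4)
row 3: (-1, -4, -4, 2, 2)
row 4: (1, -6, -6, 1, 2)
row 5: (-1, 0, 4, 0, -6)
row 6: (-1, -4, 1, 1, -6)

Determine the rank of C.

3

Row reduce to echelon form.
R2 ← R2 + (3/2)·R1: [0, -1, -2, 1/2, 2]
R3 ← R3 − (1/4)·R1: [0, -9/2, -4, 5/4, 1]
R4 ← R4 + (1/4)·R1: [0, -11/2, -6, 7/4, 3]
R5 ← R5 − (1/4)·R1: [0, -1/2, 4, -3/4, -7]
R6 ← R6 − (1/4)·R1: [0, -9/2, 1, 1/4, -7]
R3 ← R3 − (9/2)·R2: [0, 0, 5, -1, -8]
R4 ← R4 − (11/2)·R2: [0, 0, 5, -1, -8]
R5 ← R5 − (1/2)·R2: [0, 0, 5, -1, -8]
R6 ← R6 − (9/2)·R2: [0, 0, 10, -2, -16]
R4 ← R4 − R3: [0, 0, 0, 0, 0]
R5 ← R5 − R3: [0, 0, 0, 0, 0]
R6 ← R6 − (2)·R3: [0, 0, 0, 0, 0]
Echelon form has 3 nonzero rows, so rank(C) = 3.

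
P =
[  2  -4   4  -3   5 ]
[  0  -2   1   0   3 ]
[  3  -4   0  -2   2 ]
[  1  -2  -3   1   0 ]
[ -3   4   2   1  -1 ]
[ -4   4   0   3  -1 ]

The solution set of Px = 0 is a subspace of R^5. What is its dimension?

Row reduce to echelon form.
R3 ← R3 − (3/2)·R1: [0, 2, -6, 5/2, -11/2]
R4 ← R4 − (1/2)·R1: [0, 0, -5, 5/2, -5/2]
R5 ← R5 + (3/2)·R1: [0, -2, 8, -7/2, 13/2]
R6 ← R6 + (2)·R1: [0, -4, 8, -3, 9]
R3 ← R3 + R2: [0, 0, -5, 5/2, -5/2]
R5 ← R5 − R2: [0, 0, 7, -7/2, 7/2]
R6 ← R6 − (2)·R2: [0, 0, 6, -3, 3]
R4 ← R4 − R3: [0, 0, 0, 0, 0]
R5 ← R5 + (7/5)·R3: [0, 0, 0, 0, 0]
R6 ← R6 + (6/5)·R3: [0, 0, 0, 0, 0]
3 nonzero rows, so rank(P) = 3.
P has 5 columns; by rank–nullity, nullity = 5 − 3 = 2.

2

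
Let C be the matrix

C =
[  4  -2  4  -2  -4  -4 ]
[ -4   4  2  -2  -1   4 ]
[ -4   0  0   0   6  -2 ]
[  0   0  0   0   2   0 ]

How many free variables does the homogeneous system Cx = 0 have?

2

Row reduce to echelon form.
R2 ← R2 + R1: [0, 2, 6, -4, -5, 0]
R3 ← R3 + R1: [0, -2, 4, -2, 2, -6]
R3 ← R3 + R2: [0, 0, 10, -6, -3, -6]
4 nonzero rows, so rank(C) = 4.
C has 6 columns; by rank–nullity, nullity = 6 − 4 = 2.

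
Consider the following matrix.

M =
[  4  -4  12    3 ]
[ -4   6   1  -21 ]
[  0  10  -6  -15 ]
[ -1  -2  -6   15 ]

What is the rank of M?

Row reduce to echelon form.
R2 ← R2 + R1: [0, 2, 13, -18]
R4 ← R4 + (1/4)·R1: [0, -3, -3, 63/4]
R3 ← R3 − (5)·R2: [0, 0, -71, 75]
R4 ← R4 + (3/2)·R2: [0, 0, 33/2, -45/4]
R4 ← R4 + (33/142)·R3: [0, 0, 0, 1755/284]
Echelon form has 4 nonzero rows, so rank(M) = 4.

4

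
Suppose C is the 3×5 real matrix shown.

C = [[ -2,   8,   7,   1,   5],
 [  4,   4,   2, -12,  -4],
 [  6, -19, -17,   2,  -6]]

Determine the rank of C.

Row reduce to echelon form.
R2 ← R2 + (2)·R1: [0, 20, 16, -10, 6]
R3 ← R3 + (3)·R1: [0, 5, 4, 5, 9]
R3 ← R3 − (1/4)·R2: [0, 0, 0, 15/2, 15/2]
Echelon form has 3 nonzero rows, so rank(C) = 3.

3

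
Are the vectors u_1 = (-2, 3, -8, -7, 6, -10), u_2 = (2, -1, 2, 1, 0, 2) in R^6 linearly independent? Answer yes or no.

yes

Form the matrix with these vectors as rows and row reduce.
R2 ← R2 + R1: [0, 2, -6, -6, 6, -8]
2 nonzero rows, so the 2 vectors span a space of dimension 2.
Since 2 = 2, the vectors are linearly independent.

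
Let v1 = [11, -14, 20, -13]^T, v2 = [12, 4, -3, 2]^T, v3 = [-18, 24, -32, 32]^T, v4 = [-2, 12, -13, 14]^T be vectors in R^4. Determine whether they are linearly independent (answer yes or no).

yes

Form the matrix with these vectors as rows and row reduce.
R2 ← R2 − (12/11)·R1: [0, 212/11, -273/11, 178/11]
R3 ← R3 + (18/11)·R1: [0, 12/11, 8/11, 118/11]
R4 ← R4 + (2/11)·R1: [0, 104/11, -103/11, 128/11]
R3 ← R3 − (3/53)·R2: [0, 0, 113/53, 520/53]
R4 ← R4 − (26/53)·R2: [0, 0, 149/53, 196/53]
R4 ← R4 − (149/113)·R3: [0, 0, 0, -1044/113]
4 nonzero rows, so the 4 vectors span a space of dimension 4.
Since 4 = 4, the vectors are linearly independent.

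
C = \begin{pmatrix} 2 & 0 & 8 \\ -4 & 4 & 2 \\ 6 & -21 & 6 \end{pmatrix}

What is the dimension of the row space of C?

3

Row reduce to echelon form.
R2 ← R2 + (2)·R1: [0, 4, 18]
R3 ← R3 − (3)·R1: [0, -21, -18]
R3 ← R3 + (21/4)·R2: [0, 0, 153/2]
Echelon form has 3 nonzero rows, so rank(C) = 3.
The row space has dimension equal to the rank: 3.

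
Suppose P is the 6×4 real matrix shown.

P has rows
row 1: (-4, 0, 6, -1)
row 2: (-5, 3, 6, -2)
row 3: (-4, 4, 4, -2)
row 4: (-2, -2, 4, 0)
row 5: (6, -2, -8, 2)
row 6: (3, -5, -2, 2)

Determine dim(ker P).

Row reduce to echelon form.
R2 ← R2 − (5/4)·R1: [0, 3, -3/2, -3/4]
R3 ← R3 − R1: [0, 4, -2, -1]
R4 ← R4 − (1/2)·R1: [0, -2, 1, 1/2]
R5 ← R5 + (3/2)·R1: [0, -2, 1, 1/2]
R6 ← R6 + (3/4)·R1: [0, -5, 5/2, 5/4]
R3 ← R3 − (4/3)·R2: [0, 0, 0, 0]
R4 ← R4 + (2/3)·R2: [0, 0, 0, 0]
R5 ← R5 + (2/3)·R2: [0, 0, 0, 0]
R6 ← R6 + (5/3)·R2: [0, 0, 0, 0]
2 nonzero rows, so rank(P) = 2.
P has 4 columns; by rank–nullity, nullity = 4 − 2 = 2.

2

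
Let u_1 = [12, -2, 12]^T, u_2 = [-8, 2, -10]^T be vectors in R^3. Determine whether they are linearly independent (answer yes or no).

Form the matrix with these vectors as rows and row reduce.
R2 ← R2 + (2/3)·R1: [0, 2/3, -2]
2 nonzero rows, so the 2 vectors span a space of dimension 2.
Since 2 = 2, the vectors are linearly independent.

yes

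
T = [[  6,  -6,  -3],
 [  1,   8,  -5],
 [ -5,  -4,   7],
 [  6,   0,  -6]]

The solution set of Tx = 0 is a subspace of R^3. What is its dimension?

Row reduce to echelon form.
R2 ← R2 − (1/6)·R1: [0, 9, -9/2]
R3 ← R3 + (5/6)·R1: [0, -9, 9/2]
R4 ← R4 − R1: [0, 6, -3]
R3 ← R3 + R2: [0, 0, 0]
R4 ← R4 − (2/3)·R2: [0, 0, 0]
2 nonzero rows, so rank(T) = 2.
T has 3 columns; by rank–nullity, nullity = 3 − 2 = 1.

1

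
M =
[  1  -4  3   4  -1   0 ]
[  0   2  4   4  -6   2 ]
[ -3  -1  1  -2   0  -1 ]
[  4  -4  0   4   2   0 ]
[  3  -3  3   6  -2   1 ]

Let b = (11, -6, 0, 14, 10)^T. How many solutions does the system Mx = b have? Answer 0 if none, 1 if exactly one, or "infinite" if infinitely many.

Row reduce the augmented matrix [M | b].
R3 ← R3 + (3)·R1: [0, -13, 10, 10, -3, -1, 33]
R4 ← R4 − (4)·R1: [0, 12, -12, -12, 6, 0, -30]
R5 ← R5 − (3)·R1: [0, 9, -6, -6, 1, 1, -23]
R3 ← R3 + (13/2)·R2: [0, 0, 36, 36, -42, 12, -6]
R4 ← R4 − (6)·R2: [0, 0, -36, -36, 42, -12, 6]
R5 ← R5 − (9/2)·R2: [0, 0, -24, -24, 28, -8, 4]
R4 ← R4 + R3: [0, 0, 0, 0, 0, 0, 0]
R5 ← R5 + (2/3)·R3: [0, 0, 0, 0, 0, 0, 0]
The echelon form has 3 nonzero rows, and every pivot lies in the first 6 columns, so rank(M) = rank([M|b]) = 3.
The system is consistent.
rank = 3 < 6 unknowns, so there are infinitely many solutions.

infinite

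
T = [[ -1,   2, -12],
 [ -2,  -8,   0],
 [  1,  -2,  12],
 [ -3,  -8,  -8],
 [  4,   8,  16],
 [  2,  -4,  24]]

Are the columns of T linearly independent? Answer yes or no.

Row reduce T to echelon form.
R2 ← R2 − (2)·R1: [0, -12, 24]
R3 ← R3 + R1: [0, 0, 0]
R4 ← R4 − (3)·R1: [0, -14, 28]
R5 ← R5 + (4)·R1: [0, 16, -32]
R6 ← R6 + (2)·R1: [0, 0, 0]
R4 ← R4 − (7/6)·R2: [0, 0, 0]
R5 ← R5 + (4/3)·R2: [0, 0, 0]
2 pivots among 3 columns.
Only 2 < 3 pivot columns, so the columns are linearly dependent.

no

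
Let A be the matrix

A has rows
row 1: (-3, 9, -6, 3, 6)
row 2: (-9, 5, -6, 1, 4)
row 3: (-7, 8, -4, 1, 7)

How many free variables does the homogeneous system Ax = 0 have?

Row reduce to echelon form.
R2 ← R2 − (3)·R1: [0, -22, 12, -8, -14]
R3 ← R3 − (7/3)·R1: [0, -13, 10, -6, -7]
R3 ← R3 − (13/22)·R2: [0, 0, 32/11, -14/11, 14/11]
3 nonzero rows, so rank(A) = 3.
A has 5 columns; by rank–nullity, nullity = 5 − 3 = 2.

2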